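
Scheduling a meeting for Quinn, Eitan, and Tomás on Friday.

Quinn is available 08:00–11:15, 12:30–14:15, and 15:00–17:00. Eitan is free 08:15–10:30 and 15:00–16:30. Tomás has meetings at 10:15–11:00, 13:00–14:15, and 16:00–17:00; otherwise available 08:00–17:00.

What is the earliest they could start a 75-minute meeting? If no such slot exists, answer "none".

08:15

Tomás free within 08:00–17:00: 08:00–10:15, 11:00–13:00, 14:15–16:00.
Quinn ∩ Eitan: 08:15–10:30, 15:00–16:30.
Quinn ∩ Eitan ∩ Tomás: 08:15–10:15, 15:00–16:00.
Windows ≥ 75 min: 08:15–10:15.
Earliest such window starts at 08:15.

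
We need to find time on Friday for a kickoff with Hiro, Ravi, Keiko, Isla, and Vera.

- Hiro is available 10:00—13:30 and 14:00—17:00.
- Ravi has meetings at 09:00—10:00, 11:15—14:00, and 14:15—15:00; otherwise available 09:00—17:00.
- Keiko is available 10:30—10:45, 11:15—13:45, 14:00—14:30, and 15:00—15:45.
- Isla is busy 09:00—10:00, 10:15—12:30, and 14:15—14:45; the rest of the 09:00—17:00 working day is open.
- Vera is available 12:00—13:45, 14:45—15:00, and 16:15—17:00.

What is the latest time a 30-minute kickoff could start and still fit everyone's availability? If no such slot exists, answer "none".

Ravi free within 09:00–17:00: 10:00–11:15, 14:00–14:15, 15:00–17:00.
Isla free within 09:00–17:00: 10:00–10:15, 12:30–14:15, 14:45–17:00.
Hiro ∩ Ravi: 10:00–11:15, 14:00–14:15, 15:00–17:00.
Hiro ∩ Ravi ∩ Keiko: 10:30–10:45, 14:00–14:15, 15:00–15:45.
Hiro ∩ Ravi ∩ Keiko ∩ Isla: 14:00–14:15, 15:00–15:45.
Hiro ∩ Ravi ∩ Keiko ∩ Isla ∩ Vera: (none).
Windows ≥ 30 min: (none).

none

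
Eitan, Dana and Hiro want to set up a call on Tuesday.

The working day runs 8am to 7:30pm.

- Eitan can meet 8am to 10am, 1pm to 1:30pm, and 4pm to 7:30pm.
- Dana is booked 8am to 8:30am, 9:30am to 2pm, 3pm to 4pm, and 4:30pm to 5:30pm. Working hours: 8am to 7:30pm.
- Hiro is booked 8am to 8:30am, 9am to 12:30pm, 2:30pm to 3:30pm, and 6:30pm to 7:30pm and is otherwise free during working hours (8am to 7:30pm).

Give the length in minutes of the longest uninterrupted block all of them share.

Dana free within 08:00–19:30: 08:30–09:30, 14:00–15:00, 16:00–16:30, 17:30–19:30.
Hiro free within 08:00–19:30: 08:30–09:00, 12:30–14:30, 15:30–18:30.
Eitan ∩ Dana: 08:30–09:30, 16:00–16:30, 17:30–19:30.
Eitan ∩ Dana ∩ Hiro: 08:30–09:00, 16:00–16:30, 17:30–18:30.
Common window lengths: 30, 30, 60 min; longest is 60.

60 minutes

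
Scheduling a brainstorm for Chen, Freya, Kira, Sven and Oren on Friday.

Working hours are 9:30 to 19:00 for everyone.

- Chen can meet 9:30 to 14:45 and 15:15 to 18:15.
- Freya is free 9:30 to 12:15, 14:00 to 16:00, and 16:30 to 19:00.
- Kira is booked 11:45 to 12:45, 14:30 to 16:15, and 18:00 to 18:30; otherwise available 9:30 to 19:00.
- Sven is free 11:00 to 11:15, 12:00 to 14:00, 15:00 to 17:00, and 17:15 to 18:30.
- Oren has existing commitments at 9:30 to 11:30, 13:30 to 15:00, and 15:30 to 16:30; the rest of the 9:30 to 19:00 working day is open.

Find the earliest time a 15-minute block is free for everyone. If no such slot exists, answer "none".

16:30

Kira free within 09:30–19:00: 09:30–11:45, 12:45–14:30, 16:15–18:00, 18:30–19:00.
Oren free within 09:30–19:00: 11:30–13:30, 15:00–15:30, 16:30–19:00.
Chen ∩ Freya: 09:30–12:15, 14:00–14:45, 15:15–16:00, 16:30–18:15.
Chen ∩ Freya ∩ Kira: 09:30–11:45, 14:00–14:30, 16:30–18:00.
Chen ∩ Freya ∩ Kira ∩ Sven: 11:00–11:15, 16:30–17:00, 17:15–18:00.
Chen ∩ Freya ∩ Kira ∩ Sven ∩ Oren: 16:30–17:00, 17:15–18:00.
Windows ≥ 15 min: 16:30–17:00, 17:15–18:00.
Earliest such window starts at 16:30.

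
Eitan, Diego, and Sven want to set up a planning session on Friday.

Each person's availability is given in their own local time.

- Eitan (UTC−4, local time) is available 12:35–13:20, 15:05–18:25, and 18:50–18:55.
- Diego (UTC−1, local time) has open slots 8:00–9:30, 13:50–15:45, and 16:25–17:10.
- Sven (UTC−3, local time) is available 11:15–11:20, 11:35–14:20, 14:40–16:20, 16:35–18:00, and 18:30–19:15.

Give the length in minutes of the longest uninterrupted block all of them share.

10 minutes

Eitan → UTC: 16:35–17:20, 19:05–22:25, 22:50–22:55.
Diego → UTC: 09:00–10:30, 14:50–16:45, 17:25–18:10.
Sven → UTC: 14:15–14:20, 14:35–17:20, 17:40–19:20, 19:35–21:00, 21:30–22:15.
Eitan ∩ Diego: 16:35–16:45.
Eitan ∩ Diego ∩ Sven: 16:35–16:45.
Single common window of 10 minutes.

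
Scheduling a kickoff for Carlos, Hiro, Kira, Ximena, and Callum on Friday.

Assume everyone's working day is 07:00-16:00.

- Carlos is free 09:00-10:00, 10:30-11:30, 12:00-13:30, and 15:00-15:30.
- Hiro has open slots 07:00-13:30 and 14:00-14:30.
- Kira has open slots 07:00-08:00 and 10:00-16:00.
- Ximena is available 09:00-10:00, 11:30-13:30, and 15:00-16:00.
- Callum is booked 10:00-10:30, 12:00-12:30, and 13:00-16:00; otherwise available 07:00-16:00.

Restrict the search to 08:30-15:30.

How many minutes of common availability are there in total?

Callum free within 07:00–16:00: 07:00–10:00, 10:30–12:00, 12:30–13:00.
Carlos ∩ Hiro: 09:00–10:00, 10:30–11:30, 12:00–13:30.
Carlos ∩ Hiro ∩ Kira: 10:30–11:30, 12:00–13:30.
Carlos ∩ Hiro ∩ Kira ∩ Ximena: 12:00–13:30.
Carlos ∩ Hiro ∩ Kira ∩ Ximena ∩ Callum: 12:30–13:00.
Restricted to 08:30–15:30: 12:30–13:00.
Total common minutes: 30.

30 minutes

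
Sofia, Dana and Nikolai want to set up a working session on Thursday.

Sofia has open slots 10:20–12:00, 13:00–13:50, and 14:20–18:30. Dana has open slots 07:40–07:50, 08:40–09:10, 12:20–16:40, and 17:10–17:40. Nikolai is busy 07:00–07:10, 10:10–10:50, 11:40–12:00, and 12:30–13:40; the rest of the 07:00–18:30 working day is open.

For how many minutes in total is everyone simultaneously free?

180 minutes

Nikolai free within 07:00–18:30: 07:10–10:10, 10:50–11:40, 12:00–12:30, 13:40–18:30.
Sofia ∩ Dana: 13:00–13:50, 14:20–16:40, 17:10–17:40.
Sofia ∩ Dana ∩ Nikolai: 13:40–13:50, 14:20–16:40, 17:10–17:40.
Total common minutes: 10 + 140 + 30 = 180.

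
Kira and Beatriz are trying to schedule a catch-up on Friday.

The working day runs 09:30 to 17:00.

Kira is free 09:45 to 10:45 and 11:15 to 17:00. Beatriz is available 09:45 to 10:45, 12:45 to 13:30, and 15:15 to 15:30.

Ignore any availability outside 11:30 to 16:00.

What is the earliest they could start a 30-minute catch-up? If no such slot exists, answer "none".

12:45

Kira ∩ Beatriz: 09:45–10:45, 12:45–13:30, 15:15–15:30.
Restricted to 11:30–16:00: 12:45–13:30, 15:15–15:30.
Windows ≥ 30 min: 12:45–13:30.
Earliest such window starts at 12:45.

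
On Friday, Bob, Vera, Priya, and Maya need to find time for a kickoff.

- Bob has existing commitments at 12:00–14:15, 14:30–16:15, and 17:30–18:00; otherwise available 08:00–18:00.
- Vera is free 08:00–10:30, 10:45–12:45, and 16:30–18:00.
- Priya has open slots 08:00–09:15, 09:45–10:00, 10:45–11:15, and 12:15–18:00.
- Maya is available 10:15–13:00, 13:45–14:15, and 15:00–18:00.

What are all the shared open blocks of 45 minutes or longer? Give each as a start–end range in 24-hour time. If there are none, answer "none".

16:30–17:30

Bob free within 08:00–18:00: 08:00–12:00, 14:15–14:30, 16:15–17:30.
Bob ∩ Vera: 08:00–10:30, 10:45–12:00, 16:30–17:30.
Bob ∩ Vera ∩ Priya: 08:00–09:15, 09:45–10:00, 10:45–11:15, 16:30–17:30.
Bob ∩ Vera ∩ Priya ∩ Maya: 10:45–11:15, 16:30–17:30.
Windows ≥ 45 min: 16:30–17:30.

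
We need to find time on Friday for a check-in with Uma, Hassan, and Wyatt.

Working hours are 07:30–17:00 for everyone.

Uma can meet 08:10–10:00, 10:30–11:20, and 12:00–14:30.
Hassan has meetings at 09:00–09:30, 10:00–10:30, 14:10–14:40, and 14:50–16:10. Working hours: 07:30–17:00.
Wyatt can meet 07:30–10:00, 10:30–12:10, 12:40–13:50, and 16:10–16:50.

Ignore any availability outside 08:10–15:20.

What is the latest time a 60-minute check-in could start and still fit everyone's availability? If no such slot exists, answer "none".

12:50

Hassan free within 07:30–17:00: 07:30–09:00, 09:30–10:00, 10:30–14:10, 14:40–14:50, 16:10–17:00.
Uma ∩ Hassan: 08:10–09:00, 09:30–10:00, 10:30–11:20, 12:00–14:10.
Uma ∩ Hassan ∩ Wyatt: 08:10–09:00, 09:30–10:00, 10:30–11:20, 12:00–12:10, 12:40–13:50.
Restricted to 08:10–15:20: 08:10–09:00, 09:30–10:00, 10:30–11:20, 12:00–12:10, 12:40–13:50.
Windows ≥ 60 min: 12:40–13:50.
Latest start in the last window 12:40–13:50 is 13:50 − 60 min = 12:50.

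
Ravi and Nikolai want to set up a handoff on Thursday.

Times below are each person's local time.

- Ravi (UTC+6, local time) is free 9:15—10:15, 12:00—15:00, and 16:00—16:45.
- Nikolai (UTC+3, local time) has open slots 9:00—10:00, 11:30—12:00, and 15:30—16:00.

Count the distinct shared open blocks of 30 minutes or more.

Ravi → UTC: 03:15–04:15, 06:00–09:00, 10:00–10:45.
Nikolai → UTC: 06:00–07:00, 08:30–09:00, 12:30–13:00.
Ravi ∩ Nikolai: 06:00–07:00, 08:30–09:00.
Windows ≥ 30 min: 06:00–07:00, 08:30–09:00.
That's 2 windows.

2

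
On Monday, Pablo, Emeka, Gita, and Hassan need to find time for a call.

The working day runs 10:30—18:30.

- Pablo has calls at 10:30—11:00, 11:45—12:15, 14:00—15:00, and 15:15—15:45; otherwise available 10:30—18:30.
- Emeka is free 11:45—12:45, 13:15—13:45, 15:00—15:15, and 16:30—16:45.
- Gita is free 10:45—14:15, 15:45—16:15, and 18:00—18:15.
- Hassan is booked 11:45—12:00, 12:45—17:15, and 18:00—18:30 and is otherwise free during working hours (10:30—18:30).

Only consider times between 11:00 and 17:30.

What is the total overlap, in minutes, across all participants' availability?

Pablo free within 10:30–18:30: 11:00–11:45, 12:15–14:00, 15:00–15:15, 15:45–18:30.
Hassan free within 10:30–18:30: 10:30–11:45, 12:00–12:45, 17:15–18:00.
Pablo ∩ Emeka: 12:15–12:45, 13:15–13:45, 15:00–15:15, 16:30–16:45.
Pablo ∩ Emeka ∩ Gita: 12:15–12:45, 13:15–13:45.
Pablo ∩ Emeka ∩ Gita ∩ Hassan: 12:15–12:45.
Restricted to 11:00–17:30: 12:15–12:45.
Total common minutes: 30.

30 minutes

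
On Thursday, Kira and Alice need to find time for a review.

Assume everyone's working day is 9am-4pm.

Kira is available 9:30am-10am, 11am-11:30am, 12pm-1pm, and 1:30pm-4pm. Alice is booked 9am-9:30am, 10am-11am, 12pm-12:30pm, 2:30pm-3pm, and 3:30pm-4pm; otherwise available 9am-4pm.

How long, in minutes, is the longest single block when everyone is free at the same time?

Alice free within 09:00–16:00: 09:30–10:00, 11:00–12:00, 12:30–14:30, 15:00–15:30.
Kira ∩ Alice: 09:30–10:00, 11:00–11:30, 12:30–13:00, 13:30–14:30, 15:00–15:30.
Common window lengths: 30, 30, 30, 60, 30 min; longest is 60.

60 minutes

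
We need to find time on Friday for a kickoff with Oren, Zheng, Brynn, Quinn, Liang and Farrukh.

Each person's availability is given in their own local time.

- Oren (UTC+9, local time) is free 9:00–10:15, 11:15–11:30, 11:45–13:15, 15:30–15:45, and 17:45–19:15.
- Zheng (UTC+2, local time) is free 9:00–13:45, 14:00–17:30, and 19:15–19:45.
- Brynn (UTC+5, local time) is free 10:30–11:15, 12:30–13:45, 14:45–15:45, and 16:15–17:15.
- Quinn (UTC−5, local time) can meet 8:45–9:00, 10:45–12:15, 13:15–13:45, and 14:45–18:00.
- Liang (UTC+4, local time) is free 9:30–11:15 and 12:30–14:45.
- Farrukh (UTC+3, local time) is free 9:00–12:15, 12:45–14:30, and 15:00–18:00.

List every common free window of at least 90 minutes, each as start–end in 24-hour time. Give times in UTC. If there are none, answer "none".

none

Oren → UTC: 00:00–01:15, 02:15–02:30, 02:45–04:15, 06:30–06:45, 08:45–10:15.
Zheng → UTC: 07:00–11:45, 12:00–15:30, 17:15–17:45.
Brynn → UTC: 05:30–06:15, 07:30–08:45, 09:45–10:45, 11:15–12:15.
Quinn → UTC: 13:45–14:00, 15:45–17:15, 18:15–18:45, 19:45–23:00.
Liang → UTC: 05:30–07:15, 08:30–10:45.
Farrukh → UTC: 06:00–09:15, 09:45–11:30, 12:00–15:00.
Oren ∩ Zheng: 08:45–10:15.
Oren ∩ Zheng ∩ Brynn: 09:45–10:15.
Oren ∩ Zheng ∩ Brynn ∩ Quinn: (none).
Oren ∩ Zheng ∩ Brynn ∩ Quinn ∩ Liang: (none).
Oren ∩ Zheng ∩ Brynn ∩ Quinn ∩ Liang ∩ Farrukh: (none).
Windows ≥ 90 min: (none).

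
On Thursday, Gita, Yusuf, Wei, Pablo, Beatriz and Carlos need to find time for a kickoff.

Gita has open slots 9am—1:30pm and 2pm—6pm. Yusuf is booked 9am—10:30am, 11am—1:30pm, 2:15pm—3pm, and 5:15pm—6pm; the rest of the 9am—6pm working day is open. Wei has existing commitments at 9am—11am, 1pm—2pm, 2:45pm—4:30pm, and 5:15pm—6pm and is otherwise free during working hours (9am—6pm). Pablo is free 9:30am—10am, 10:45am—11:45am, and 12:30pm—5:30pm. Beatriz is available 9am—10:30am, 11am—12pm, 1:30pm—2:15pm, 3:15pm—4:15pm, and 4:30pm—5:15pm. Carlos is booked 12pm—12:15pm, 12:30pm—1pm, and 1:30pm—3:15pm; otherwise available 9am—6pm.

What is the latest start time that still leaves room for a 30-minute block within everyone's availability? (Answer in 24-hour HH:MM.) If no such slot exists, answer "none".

Yusuf free within 09:00–18:00: 10:30–11:00, 13:30–14:15, 15:00–17:15.
Wei free within 09:00–18:00: 11:00–13:00, 14:00–14:45, 16:30–17:15.
Carlos free within 09:00–18:00: 09:00–12:00, 12:15–12:30, 13:00–13:30, 15:15–18:00.
Gita ∩ Yusuf: 10:30–11:00, 14:00–14:15, 15:00–17:15.
Gita ∩ Yusuf ∩ Wei: 14:00–14:15, 16:30–17:15.
Gita ∩ Yusuf ∩ Wei ∩ Pablo: 14:00–14:15, 16:30–17:15.
Gita ∩ Yusuf ∩ Wei ∩ Pablo ∩ Beatriz: 14:00–14:15, 16:30–17:15.
Gita ∩ Yusuf ∩ Wei ∩ Pablo ∩ Beatriz ∩ Carlos: 16:30–17:15.
Windows ≥ 30 min: 16:30–17:15.
Latest start in the last window 16:30–17:15 is 17:15 − 30 min = 16:45.

16:45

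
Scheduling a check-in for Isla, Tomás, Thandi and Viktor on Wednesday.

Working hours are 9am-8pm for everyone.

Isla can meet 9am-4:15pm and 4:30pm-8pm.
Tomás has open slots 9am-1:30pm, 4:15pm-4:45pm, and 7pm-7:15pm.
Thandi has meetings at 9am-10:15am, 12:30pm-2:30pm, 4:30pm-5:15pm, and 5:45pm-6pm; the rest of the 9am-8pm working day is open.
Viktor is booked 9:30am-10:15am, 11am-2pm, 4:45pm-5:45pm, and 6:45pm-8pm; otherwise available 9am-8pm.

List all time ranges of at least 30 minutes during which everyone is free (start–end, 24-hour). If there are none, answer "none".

Thandi free within 09:00–20:00: 10:15–12:30, 14:30–16:30, 17:15–17:45, 18:00–20:00.
Viktor free within 09:00–20:00: 09:00–09:30, 10:15–11:00, 14:00–16:45, 17:45–18:45.
Isla ∩ Tomás: 09:00–13:30, 16:30–16:45, 19:00–19:15.
Isla ∩ Tomás ∩ Thandi: 10:15–12:30, 19:00–19:15.
Isla ∩ Tomás ∩ Thandi ∩ Viktor: 10:15–11:00.
Windows ≥ 30 min: 10:15–11:00.

10:15–11:00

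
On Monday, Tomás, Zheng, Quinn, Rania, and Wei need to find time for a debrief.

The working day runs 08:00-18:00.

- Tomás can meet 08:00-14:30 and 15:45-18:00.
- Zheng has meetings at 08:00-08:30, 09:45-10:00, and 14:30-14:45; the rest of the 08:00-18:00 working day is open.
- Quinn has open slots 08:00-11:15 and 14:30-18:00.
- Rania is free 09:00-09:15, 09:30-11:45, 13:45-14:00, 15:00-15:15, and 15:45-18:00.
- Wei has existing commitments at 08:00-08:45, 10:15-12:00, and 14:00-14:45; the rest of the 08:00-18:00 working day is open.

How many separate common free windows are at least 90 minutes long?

Zheng free within 08:00–18:00: 08:30–09:45, 10:00–14:30, 14:45–18:00.
Wei free within 08:00–18:00: 08:45–10:15, 12:00–14:00, 14:45–18:00.
Tomás ∩ Zheng: 08:30–09:45, 10:00–14:30, 15:45–18:00.
Tomás ∩ Zheng ∩ Quinn: 08:30–09:45, 10:00–11:15, 15:45–18:00.
Tomás ∩ Zheng ∩ Quinn ∩ Rania: 09:00–09:15, 09:30–09:45, 10:00–11:15, 15:45–18:00.
Tomás ∩ Zheng ∩ Quinn ∩ Rania ∩ Wei: 09:00–09:15, 09:30–09:45, 10:00–10:15, 15:45–18:00.
Windows ≥ 90 min: 15:45–18:00.
That's 1 window.

1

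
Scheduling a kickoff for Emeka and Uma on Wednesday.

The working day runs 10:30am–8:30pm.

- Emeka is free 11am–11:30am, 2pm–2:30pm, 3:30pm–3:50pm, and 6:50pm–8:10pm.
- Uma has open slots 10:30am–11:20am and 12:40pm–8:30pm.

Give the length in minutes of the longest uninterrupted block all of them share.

80 minutes

Emeka ∩ Uma: 11:00–11:20, 14:00–14:30, 15:30–15:50, 18:50–20:10.
Common window lengths: 20, 30, 20, 80 min; longest is 80.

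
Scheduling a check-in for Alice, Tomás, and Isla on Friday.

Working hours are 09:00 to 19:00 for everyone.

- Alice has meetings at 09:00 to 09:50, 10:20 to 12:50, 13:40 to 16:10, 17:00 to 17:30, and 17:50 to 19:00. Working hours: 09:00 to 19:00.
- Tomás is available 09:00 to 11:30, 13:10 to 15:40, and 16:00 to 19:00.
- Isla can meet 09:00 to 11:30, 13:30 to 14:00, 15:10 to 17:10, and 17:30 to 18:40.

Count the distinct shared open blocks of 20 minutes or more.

3

Alice free within 09:00–19:00: 09:50–10:20, 12:50–13:40, 16:10–17:00, 17:30–17:50.
Alice ∩ Tomás: 09:50–10:20, 13:10–13:40, 16:10–17:00, 17:30–17:50.
Alice ∩ Tomás ∩ Isla: 09:50–10:20, 13:30–13:40, 16:10–17:00, 17:30–17:50.
Windows ≥ 20 min: 09:50–10:20, 16:10–17:00, 17:30–17:50.
That's 3 windows.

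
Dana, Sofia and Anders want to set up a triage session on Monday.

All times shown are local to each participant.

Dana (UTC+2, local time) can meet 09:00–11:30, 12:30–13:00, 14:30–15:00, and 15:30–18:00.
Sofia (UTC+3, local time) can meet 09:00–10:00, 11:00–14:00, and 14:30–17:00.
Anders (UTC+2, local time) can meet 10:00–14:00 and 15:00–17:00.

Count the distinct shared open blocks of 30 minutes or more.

Dana → UTC: 07:00–09:30, 10:30–11:00, 12:30–13:00, 13:30–16:00.
Sofia → UTC: 06:00–07:00, 08:00–11:00, 11:30–14:00.
Anders → UTC: 08:00–12:00, 13:00–15:00.
Dana ∩ Sofia: 08:00–09:30, 10:30–11:00, 12:30–13:00, 13:30–14:00.
Dana ∩ Sofia ∩ Anders: 08:00–09:30, 10:30–11:00, 13:30–14:00.
Windows ≥ 30 min: 08:00–09:30, 10:30–11:00, 13:30–14:00.
That's 3 windows.

3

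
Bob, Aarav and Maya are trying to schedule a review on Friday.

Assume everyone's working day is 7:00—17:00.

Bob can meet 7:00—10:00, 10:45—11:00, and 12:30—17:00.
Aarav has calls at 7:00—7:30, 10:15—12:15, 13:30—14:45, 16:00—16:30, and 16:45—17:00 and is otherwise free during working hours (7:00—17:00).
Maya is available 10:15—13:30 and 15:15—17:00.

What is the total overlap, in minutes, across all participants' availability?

Aarav free within 07:00–17:00: 07:30–10:15, 12:15–13:30, 14:45–16:00, 16:30–16:45.
Bob ∩ Aarav: 07:30–10:00, 12:30–13:30, 14:45–16:00, 16:30–16:45.
Bob ∩ Aarav ∩ Maya: 12:30–13:30, 15:15–16:00, 16:30–16:45.
Total common minutes: 60 + 45 + 15 = 120.

120 minutes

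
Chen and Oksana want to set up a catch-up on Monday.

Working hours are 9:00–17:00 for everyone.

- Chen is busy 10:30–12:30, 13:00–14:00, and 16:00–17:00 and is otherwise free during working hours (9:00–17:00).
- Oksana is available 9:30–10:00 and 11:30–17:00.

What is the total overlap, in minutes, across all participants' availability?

Chen free within 09:00–17:00: 09:00–10:30, 12:30–13:00, 14:00–16:00.
Chen ∩ Oksana: 09:30–10:00, 12:30–13:00, 14:00–16:00.
Total common minutes: 30 + 30 + 120 = 180.

180 minutes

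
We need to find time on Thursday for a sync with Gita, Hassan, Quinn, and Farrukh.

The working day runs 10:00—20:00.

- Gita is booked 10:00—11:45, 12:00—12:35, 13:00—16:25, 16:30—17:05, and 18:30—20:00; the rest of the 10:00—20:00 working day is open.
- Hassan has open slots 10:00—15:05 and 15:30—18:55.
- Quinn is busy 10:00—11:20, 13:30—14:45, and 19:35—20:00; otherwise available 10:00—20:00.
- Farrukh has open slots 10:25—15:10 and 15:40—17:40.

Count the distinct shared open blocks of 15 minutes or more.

3

Gita free within 10:00–20:00: 11:45–12:00, 12:35–13:00, 16:25–16:30, 17:05–18:30.
Quinn free within 10:00–20:00: 11:20–13:30, 14:45–19:35.
Gita ∩ Hassan: 11:45–12:00, 12:35–13:00, 16:25–16:30, 17:05–18:30.
Gita ∩ Hassan ∩ Quinn: 11:45–12:00, 12:35–13:00, 16:25–16:30, 17:05–18:30.
Gita ∩ Hassan ∩ Quinn ∩ Farrukh: 11:45–12:00, 12:35–13:00, 16:25–16:30, 17:05–17:40.
Windows ≥ 15 min: 11:45–12:00, 12:35–13:00, 17:05–17:40.
That's 3 windows.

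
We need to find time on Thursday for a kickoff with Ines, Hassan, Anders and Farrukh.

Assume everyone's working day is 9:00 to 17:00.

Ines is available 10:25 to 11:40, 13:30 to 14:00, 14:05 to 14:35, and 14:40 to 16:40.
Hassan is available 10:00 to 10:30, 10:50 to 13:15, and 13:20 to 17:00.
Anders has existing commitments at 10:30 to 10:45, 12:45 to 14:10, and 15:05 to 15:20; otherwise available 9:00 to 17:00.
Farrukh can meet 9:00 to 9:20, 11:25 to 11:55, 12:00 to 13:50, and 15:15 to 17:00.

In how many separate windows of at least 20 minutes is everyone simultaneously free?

Anders free within 09:00–17:00: 09:00–10:30, 10:45–12:45, 14:10–15:05, 15:20–17:00.
Ines ∩ Hassan: 10:25–10:30, 10:50–11:40, 13:30–14:00, 14:05–14:35, 14:40–16:40.
Ines ∩ Hassan ∩ Anders: 10:25–10:30, 10:50–11:40, 14:10–14:35, 14:40–15:05, 15:20–16:40.
Ines ∩ Hassan ∩ Anders ∩ Farrukh: 11:25–11:40, 15:20–16:40.
Windows ≥ 20 min: 15:20–16:40.
That's 1 window.

1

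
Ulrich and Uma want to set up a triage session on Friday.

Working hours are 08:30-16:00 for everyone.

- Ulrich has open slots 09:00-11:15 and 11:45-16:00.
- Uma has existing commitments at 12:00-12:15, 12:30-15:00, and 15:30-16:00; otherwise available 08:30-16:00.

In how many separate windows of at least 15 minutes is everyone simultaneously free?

4

Uma free within 08:30–16:00: 08:30–12:00, 12:15–12:30, 15:00–15:30.
Ulrich ∩ Uma: 09:00–11:15, 11:45–12:00, 12:15–12:30, 15:00–15:30.
Windows ≥ 15 min: 09:00–11:15, 11:45–12:00, 12:15–12:30, 15:00–15:30.
That's 4 windows.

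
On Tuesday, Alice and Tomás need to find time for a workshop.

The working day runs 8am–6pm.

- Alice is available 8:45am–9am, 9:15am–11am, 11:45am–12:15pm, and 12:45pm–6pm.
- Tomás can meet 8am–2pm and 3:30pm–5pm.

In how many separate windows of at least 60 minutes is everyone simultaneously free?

Alice ∩ Tomás: 08:45–09:00, 09:15–11:00, 11:45–12:15, 12:45–14:00, 15:30–17:00.
Windows ≥ 60 min: 09:15–11:00, 12:45–14:00, 15:30–17:00.
That's 3 windows.

3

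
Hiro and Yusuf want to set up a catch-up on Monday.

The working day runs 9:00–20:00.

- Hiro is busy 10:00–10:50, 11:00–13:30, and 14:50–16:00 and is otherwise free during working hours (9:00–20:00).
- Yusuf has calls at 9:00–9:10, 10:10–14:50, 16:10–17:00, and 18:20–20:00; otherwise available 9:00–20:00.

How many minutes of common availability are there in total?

140 minutes

Hiro free within 09:00–20:00: 09:00–10:00, 10:50–11:00, 13:30–14:50, 16:00–20:00.
Yusuf free within 09:00–20:00: 09:10–10:10, 14:50–16:10, 17:00–18:20.
Hiro ∩ Yusuf: 09:10–10:00, 16:00–16:10, 17:00–18:20.
Total common minutes: 50 + 10 + 80 = 140.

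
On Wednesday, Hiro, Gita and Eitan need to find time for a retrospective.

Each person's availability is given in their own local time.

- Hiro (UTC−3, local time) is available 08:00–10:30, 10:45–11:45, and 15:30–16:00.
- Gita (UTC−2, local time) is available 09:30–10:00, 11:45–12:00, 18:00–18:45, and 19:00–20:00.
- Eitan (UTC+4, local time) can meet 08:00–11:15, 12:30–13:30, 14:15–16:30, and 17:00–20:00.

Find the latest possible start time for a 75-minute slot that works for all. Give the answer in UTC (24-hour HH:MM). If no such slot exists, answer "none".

none

Hiro → UTC: 11:00–13:30, 13:45–14:45, 18:30–19:00.
Gita → UTC: 11:30–12:00, 13:45–14:00, 20:00–20:45, 21:00–22:00.
Eitan → UTC: 04:00–07:15, 08:30–09:30, 10:15–12:30, 13:00–16:00.
Hiro ∩ Gita: 11:30–12:00, 13:45–14:00.
Hiro ∩ Gita ∩ Eitan: 11:30–12:00, 13:45–14:00.
Windows ≥ 75 min: (none).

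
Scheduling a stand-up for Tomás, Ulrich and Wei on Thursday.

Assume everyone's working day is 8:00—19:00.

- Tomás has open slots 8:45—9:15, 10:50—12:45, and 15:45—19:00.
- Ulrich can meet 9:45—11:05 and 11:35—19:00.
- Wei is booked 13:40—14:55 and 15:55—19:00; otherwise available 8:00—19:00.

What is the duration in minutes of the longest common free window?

70 minutes

Wei free within 08:00–19:00: 08:00–13:40, 14:55–15:55.
Tomás ∩ Ulrich: 10:50–11:05, 11:35–12:45, 15:45–19:00.
Tomás ∩ Ulrich ∩ Wei: 10:50–11:05, 11:35–12:45, 15:45–15:55.
Common window lengths: 15, 70, 10 min; longest is 70.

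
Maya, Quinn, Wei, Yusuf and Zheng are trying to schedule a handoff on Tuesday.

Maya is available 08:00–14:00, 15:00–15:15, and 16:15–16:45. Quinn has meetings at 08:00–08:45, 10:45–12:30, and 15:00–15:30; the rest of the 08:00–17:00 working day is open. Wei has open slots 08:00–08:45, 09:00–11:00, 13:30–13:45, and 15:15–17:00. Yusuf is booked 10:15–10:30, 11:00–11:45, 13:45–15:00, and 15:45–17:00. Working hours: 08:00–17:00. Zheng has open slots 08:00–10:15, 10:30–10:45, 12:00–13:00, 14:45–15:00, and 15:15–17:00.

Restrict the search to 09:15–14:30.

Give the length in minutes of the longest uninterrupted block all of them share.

Quinn free within 08:00–17:00: 08:45–10:45, 12:30–15:00, 15:30–17:00.
Yusuf free within 08:00–17:00: 08:00–10:15, 10:30–11:00, 11:45–13:45, 15:00–15:45.
Maya ∩ Quinn: 08:45–10:45, 12:30–14:00, 16:15–16:45.
Maya ∩ Quinn ∩ Wei: 09:00–10:45, 13:30–13:45, 16:15–16:45.
Maya ∩ Quinn ∩ Wei ∩ Yusuf: 09:00–10:15, 10:30–10:45, 13:30–13:45.
Maya ∩ Quinn ∩ Wei ∩ Yusuf ∩ Zheng: 09:00–10:15, 10:30–10:45.
Restricted to 09:15–14:30: 09:15–10:15, 10:30–10:45.
Common window lengths: 60, 15 min; longest is 60.

60 minutes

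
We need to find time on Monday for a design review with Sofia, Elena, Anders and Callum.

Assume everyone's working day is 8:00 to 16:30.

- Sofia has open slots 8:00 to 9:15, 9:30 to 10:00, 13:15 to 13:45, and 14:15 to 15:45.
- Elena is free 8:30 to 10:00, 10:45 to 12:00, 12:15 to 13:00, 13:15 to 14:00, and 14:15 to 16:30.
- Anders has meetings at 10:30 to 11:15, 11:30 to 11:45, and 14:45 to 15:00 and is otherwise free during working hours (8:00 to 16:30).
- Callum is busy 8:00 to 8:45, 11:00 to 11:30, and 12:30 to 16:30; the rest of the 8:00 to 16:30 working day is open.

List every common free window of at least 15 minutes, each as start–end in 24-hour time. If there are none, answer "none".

Anders free within 08:00–16:30: 08:00–10:30, 11:15–11:30, 11:45–14:45, 15:00–16:30.
Callum free within 08:00–16:30: 08:45–11:00, 11:30–12:30.
Sofia ∩ Elena: 08:30–09:15, 09:30–10:00, 13:15–13:45, 14:15–15:45.
Sofia ∩ Elena ∩ Anders: 08:30–09:15, 09:30–10:00, 13:15–13:45, 14:15–14:45, 15:00–15:45.
Sofia ∩ Elena ∩ Anders ∩ Callum: 08:45–09:15, 09:30–10:00.
Windows ≥ 15 min: 08:45–09:15, 09:30–10:00.

08:45–09:15, 09:30–10:00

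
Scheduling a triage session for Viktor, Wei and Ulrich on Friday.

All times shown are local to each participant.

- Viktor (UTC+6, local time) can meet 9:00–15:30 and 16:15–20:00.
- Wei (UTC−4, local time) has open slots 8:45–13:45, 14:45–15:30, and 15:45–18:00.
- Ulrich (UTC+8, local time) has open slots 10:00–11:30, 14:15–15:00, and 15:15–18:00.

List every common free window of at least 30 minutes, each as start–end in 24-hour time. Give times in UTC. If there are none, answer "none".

none

Viktor → UTC: 03:00–09:30, 10:15–14:00.
Wei → UTC: 12:45–17:45, 18:45–19:30, 19:45–22:00.
Ulrich → UTC: 02:00–03:30, 06:15–07:00, 07:15–10:00.
Viktor ∩ Wei: 12:45–14:00.
Viktor ∩ Wei ∩ Ulrich: (none).
Windows ≥ 30 min: (none).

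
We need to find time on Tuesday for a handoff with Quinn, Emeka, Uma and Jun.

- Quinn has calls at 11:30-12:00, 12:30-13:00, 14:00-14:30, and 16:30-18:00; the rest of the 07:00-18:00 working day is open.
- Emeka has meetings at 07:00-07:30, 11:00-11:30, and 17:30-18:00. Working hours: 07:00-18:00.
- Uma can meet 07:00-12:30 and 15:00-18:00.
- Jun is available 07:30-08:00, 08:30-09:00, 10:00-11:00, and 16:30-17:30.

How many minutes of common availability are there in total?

120 minutes

Quinn free within 07:00–18:00: 07:00–11:30, 12:00–12:30, 13:00–14:00, 14:30–16:30.
Emeka free within 07:00–18:00: 07:30–11:00, 11:30–17:30.
Quinn ∩ Emeka: 07:30–11:00, 12:00–12:30, 13:00–14:00, 14:30–16:30.
Quinn ∩ Emeka ∩ Uma: 07:30–11:00, 12:00–12:30, 15:00–16:30.
Quinn ∩ Emeka ∩ Uma ∩ Jun: 07:30–08:00, 08:30–09:00, 10:00–11:00.
Total common minutes: 30 + 30 + 60 = 120.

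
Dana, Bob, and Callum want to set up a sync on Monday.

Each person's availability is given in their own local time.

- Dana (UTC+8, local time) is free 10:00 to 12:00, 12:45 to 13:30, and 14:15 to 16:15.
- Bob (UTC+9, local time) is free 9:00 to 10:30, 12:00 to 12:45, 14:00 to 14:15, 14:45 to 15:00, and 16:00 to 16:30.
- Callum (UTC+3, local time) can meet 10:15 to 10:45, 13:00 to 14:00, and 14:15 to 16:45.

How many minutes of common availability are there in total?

15 minutes

Dana → UTC: 02:00–04:00, 04:45–05:30, 06:15–08:15.
Bob → UTC: 00:00–01:30, 03:00–03:45, 05:00–05:15, 05:45–06:00, 07:00–07:30.
Callum → UTC: 07:15–07:45, 10:00–11:00, 11:15–13:45.
Dana ∩ Bob: 03:00–03:45, 05:00–05:15, 07:00–07:30.
Dana ∩ Bob ∩ Callum: 07:15–07:30.
Total common minutes: 15.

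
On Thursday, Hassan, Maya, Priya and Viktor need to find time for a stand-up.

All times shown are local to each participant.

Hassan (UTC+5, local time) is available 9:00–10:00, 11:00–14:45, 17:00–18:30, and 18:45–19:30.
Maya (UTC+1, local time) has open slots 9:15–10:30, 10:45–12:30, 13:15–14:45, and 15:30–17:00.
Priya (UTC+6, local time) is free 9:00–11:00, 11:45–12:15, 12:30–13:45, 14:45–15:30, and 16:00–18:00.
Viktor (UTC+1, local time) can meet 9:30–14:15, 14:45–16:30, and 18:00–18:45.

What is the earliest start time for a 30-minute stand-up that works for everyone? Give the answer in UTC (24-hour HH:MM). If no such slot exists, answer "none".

08:45

Hassan → UTC: 04:00–05:00, 06:00–09:45, 12:00–13:30, 13:45–14:30.
Maya → UTC: 08:15–09:30, 09:45–11:30, 12:15–13:45, 14:30–16:00.
Priya → UTC: 03:00–05:00, 05:45–06:15, 06:30–07:45, 08:45–09:30, 10:00–12:00.
Viktor → UTC: 08:30–13:15, 13:45–15:30, 17:00–17:45.
Hassan ∩ Maya: 08:15–09:30, 12:15–13:30.
Hassan ∩ Maya ∩ Priya: 08:45–09:30.
Hassan ∩ Maya ∩ Priya ∩ Viktor: 08:45–09:30.
Windows ≥ 30 min: 08:45–09:30.
Earliest such window starts at 08:45.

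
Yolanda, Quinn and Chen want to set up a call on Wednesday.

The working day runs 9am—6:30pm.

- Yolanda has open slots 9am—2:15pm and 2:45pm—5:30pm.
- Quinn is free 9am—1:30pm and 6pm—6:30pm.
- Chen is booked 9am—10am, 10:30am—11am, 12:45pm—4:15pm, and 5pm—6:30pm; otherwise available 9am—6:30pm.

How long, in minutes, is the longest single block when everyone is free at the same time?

105 minutes

Chen free within 09:00–18:30: 10:00–10:30, 11:00–12:45, 16:15–17:00.
Yolanda ∩ Quinn: 09:00–13:30.
Yolanda ∩ Quinn ∩ Chen: 10:00–10:30, 11:00–12:45.
Common window lengths: 30, 105 min; longest is 105.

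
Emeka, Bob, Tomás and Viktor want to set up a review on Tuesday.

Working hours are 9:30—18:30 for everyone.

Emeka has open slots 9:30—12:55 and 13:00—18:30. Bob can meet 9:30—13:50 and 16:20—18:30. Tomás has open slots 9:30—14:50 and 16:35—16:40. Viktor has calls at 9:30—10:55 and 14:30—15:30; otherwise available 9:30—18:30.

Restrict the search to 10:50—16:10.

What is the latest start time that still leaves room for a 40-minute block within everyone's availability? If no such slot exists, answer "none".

Viktor free within 09:30–18:30: 10:55–14:30, 15:30–18:30.
Emeka ∩ Bob: 09:30–12:55, 13:00–13:50, 16:20–18:30.
Emeka ∩ Bob ∩ Tomás: 09:30–12:55, 13:00–13:50, 16:35–16:40.
Emeka ∩ Bob ∩ Tomás ∩ Viktor: 10:55–12:55, 13:00–13:50, 16:35–16:40.
Restricted to 10:50–16:10: 10:55–12:55, 13:00–13:50.
Windows ≥ 40 min: 10:55–12:55, 13:00–13:50.
Latest start in the last window 13:00–13:50 is 13:50 − 40 min = 13:10.

13:10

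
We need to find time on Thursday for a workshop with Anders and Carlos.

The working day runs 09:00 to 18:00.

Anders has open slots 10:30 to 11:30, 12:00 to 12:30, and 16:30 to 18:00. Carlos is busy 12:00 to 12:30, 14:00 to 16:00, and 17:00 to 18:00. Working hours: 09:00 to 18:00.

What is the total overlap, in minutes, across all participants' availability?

90 minutes

Carlos free within 09:00–18:00: 09:00–12:00, 12:30–14:00, 16:00–17:00.
Anders ∩ Carlos: 10:30–11:30, 16:30–17:00.
Total common minutes: 60 + 30 = 90.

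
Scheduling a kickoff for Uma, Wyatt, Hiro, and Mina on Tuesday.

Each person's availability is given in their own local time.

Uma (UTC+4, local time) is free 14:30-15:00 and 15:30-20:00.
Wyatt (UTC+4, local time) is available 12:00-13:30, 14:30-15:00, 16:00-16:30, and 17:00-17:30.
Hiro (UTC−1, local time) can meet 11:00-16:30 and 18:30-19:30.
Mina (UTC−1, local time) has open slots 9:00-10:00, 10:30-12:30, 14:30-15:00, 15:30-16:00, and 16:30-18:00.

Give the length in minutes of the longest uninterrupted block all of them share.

30 minutes

Uma → UTC: 10:30–11:00, 11:30–16:00.
Wyatt → UTC: 08:00–09:30, 10:30–11:00, 12:00–12:30, 13:00–13:30.
Hiro → UTC: 12:00–17:30, 19:30–20:30.
Mina → UTC: 10:00–11:00, 11:30–13:30, 15:30–16:00, 16:30–17:00, 17:30–19:00.
Uma ∩ Wyatt: 10:30–11:00, 12:00–12:30, 13:00–13:30.
Uma ∩ Wyatt ∩ Hiro: 12:00–12:30, 13:00–13:30.
Uma ∩ Wyatt ∩ Hiro ∩ Mina: 12:00–12:30, 13:00–13:30.
Common window lengths: 30, 30 min; longest is 30.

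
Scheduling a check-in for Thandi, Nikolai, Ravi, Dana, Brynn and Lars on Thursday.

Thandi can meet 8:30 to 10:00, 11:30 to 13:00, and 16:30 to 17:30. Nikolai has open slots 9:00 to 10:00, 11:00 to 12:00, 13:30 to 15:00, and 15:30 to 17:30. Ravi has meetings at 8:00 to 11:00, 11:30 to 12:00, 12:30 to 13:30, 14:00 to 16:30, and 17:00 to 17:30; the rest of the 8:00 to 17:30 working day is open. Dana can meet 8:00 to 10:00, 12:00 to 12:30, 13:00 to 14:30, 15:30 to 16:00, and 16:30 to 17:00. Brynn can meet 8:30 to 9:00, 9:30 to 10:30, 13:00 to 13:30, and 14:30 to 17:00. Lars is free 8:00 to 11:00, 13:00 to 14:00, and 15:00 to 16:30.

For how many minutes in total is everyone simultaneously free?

0 minutes

Ravi free within 08:00–17:30: 11:00–11:30, 12:00–12:30, 13:30–14:00, 16:30–17:00.
Thandi ∩ Nikolai: 09:00–10:00, 11:30–12:00, 16:30–17:30.
Thandi ∩ Nikolai ∩ Ravi: 16:30–17:00.
Thandi ∩ Nikolai ∩ Ravi ∩ Dana: 16:30–17:00.
Thandi ∩ Nikolai ∩ Ravi ∩ Dana ∩ Brynn: 16:30–17:00.
Thandi ∩ Nikolai ∩ Ravi ∩ Dana ∩ Brynn ∩ Lars: (none).
Total common minutes: 0.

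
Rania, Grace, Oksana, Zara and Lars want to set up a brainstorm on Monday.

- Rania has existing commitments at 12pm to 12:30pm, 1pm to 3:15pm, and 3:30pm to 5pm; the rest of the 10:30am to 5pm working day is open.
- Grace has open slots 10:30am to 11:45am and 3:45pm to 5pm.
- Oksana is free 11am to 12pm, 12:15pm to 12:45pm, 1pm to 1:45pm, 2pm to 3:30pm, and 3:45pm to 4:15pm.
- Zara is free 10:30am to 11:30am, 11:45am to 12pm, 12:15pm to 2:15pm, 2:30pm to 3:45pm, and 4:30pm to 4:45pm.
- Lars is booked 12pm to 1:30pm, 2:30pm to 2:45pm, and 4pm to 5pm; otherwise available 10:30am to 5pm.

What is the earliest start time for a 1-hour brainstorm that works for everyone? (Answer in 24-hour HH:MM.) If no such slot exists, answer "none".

Rania free within 10:30–17:00: 10:30–12:00, 12:30–13:00, 15:15–15:30.
Lars free within 10:30–17:00: 10:30–12:00, 13:30–14:30, 14:45–16:00.
Rania ∩ Grace: 10:30–11:45.
Rania ∩ Grace ∩ Oksana: 11:00–11:45.
Rania ∩ Grace ∩ Oksana ∩ Zara: 11:00–11:30.
Rania ∩ Grace ∩ Oksana ∩ Zara ∩ Lars: 11:00–11:30.
Windows ≥ 60 min: (none).

none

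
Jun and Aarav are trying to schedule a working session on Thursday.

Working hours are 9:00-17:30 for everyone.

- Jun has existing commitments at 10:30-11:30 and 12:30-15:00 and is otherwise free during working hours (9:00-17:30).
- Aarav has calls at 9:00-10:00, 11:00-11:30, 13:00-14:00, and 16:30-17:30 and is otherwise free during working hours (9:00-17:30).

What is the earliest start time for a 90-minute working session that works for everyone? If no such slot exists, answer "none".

Jun free within 09:00–17:30: 09:00–10:30, 11:30–12:30, 15:00–17:30.
Aarav free within 09:00–17:30: 10:00–11:00, 11:30–13:00, 14:00–16:30.
Jun ∩ Aarav: 10:00–10:30, 11:30–12:30, 15:00–16:30.
Windows ≥ 90 min: 15:00–16:30.
Earliest such window starts at 15:00.

15:00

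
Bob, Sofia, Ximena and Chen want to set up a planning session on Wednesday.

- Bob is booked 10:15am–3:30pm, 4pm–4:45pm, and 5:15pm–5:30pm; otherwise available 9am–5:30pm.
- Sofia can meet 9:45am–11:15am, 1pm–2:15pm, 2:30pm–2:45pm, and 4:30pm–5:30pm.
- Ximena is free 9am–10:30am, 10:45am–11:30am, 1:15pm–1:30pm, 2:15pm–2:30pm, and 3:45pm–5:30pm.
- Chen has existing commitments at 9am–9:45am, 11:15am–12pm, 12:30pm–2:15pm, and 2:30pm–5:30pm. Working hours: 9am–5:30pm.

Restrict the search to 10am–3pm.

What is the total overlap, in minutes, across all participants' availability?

15 minutes

Bob free within 09:00–17:30: 09:00–10:15, 15:30–16:00, 16:45–17:15.
Chen free within 09:00–17:30: 09:45–11:15, 12:00–12:30, 14:15–14:30.
Bob ∩ Sofia: 09:45–10:15, 16:45–17:15.
Bob ∩ Sofia ∩ Ximena: 09:45–10:15, 16:45–17:15.
Bob ∩ Sofia ∩ Ximena ∩ Chen: 09:45–10:15.
Restricted to 10:00–15:00: 10:00–10:15.
Total common minutes: 15.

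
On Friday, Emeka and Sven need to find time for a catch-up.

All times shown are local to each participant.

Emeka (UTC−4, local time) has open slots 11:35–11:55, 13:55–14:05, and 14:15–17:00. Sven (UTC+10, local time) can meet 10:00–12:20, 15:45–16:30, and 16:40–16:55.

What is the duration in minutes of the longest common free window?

0 minutes

Emeka → UTC: 15:35–15:55, 17:55–18:05, 18:15–21:00.
Sven → UTC: 00:00–02:20, 05:45–06:30, 06:40–06:55.
Emeka ∩ Sven: (none).
No common window.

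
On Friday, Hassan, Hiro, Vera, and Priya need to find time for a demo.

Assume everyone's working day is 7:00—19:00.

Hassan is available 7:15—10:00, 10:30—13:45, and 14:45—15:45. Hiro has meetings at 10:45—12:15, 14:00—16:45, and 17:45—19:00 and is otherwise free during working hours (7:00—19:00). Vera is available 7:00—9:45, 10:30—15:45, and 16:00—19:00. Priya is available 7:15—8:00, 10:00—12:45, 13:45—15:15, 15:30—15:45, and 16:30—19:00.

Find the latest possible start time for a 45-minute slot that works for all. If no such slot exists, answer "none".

Hiro free within 07:00–19:00: 07:00–10:45, 12:15–14:00, 16:45–17:45.
Hassan ∩ Hiro: 07:15–10:00, 10:30–10:45, 12:15–13:45.
Hassan ∩ Hiro ∩ Vera: 07:15–09:45, 10:30–10:45, 12:15–13:45.
Hassan ∩ Hiro ∩ Vera ∩ Priya: 07:15–08:00, 10:30–10:45, 12:15–12:45.
Windows ≥ 45 min: 07:15–08:00.
Latest start in the last window 07:15–08:00 is 08:00 − 45 min = 07:15.

07:15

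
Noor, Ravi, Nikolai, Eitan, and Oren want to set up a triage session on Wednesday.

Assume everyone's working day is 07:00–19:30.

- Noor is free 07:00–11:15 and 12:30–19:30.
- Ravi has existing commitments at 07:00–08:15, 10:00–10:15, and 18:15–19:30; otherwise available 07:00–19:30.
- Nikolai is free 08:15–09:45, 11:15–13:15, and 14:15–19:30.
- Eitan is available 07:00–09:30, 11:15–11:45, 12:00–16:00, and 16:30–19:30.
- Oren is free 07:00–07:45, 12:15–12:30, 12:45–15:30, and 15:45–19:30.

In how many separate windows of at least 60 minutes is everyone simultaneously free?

2

Ravi free within 07:00–19:30: 08:15–10:00, 10:15–18:15.
Noor ∩ Ravi: 08:15–10:00, 10:15–11:15, 12:30–18:15.
Noor ∩ Ravi ∩ Nikolai: 08:15–09:45, 12:30–13:15, 14:15–18:15.
Noor ∩ Ravi ∩ Nikolai ∩ Eitan: 08:15–09:30, 12:30–13:15, 14:15–16:00, 16:30–18:15.
Noor ∩ Ravi ∩ Nikolai ∩ Eitan ∩ Oren: 12:45–13:15, 14:15–15:30, 15:45–16:00, 16:30–18:15.
Windows ≥ 60 min: 14:15–15:30, 16:30–18:15.
That's 2 windows.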